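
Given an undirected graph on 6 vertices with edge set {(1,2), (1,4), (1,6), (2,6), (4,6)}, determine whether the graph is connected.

Step 1: Build adjacency list from edges:
  1: 2, 4, 6
  2: 1, 6
  3: (none)
  4: 1, 6
  5: (none)
  6: 1, 2, 4

Step 2: Run BFS/DFS from vertex 1:
  Visited: {1, 2, 4, 6}
  Reached 4 of 6 vertices

Step 3: Only 4 of 6 vertices reached. Graph is disconnected.
Connected components: {1, 2, 4, 6}, {3}, {5}
Answer: No, the graph is not connected (3 components).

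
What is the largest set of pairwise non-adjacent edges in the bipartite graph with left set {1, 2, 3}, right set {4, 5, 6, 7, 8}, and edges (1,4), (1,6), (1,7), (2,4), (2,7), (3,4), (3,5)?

Step 1: List the neighbors of each left vertex:
  1: 4, 6, 7
  2: 4, 7
  3: 4, 5

Step 2: Greedily match left vertices, then look for augmenting paths:
  Match 1 -- 4
  Match 2 -- 7
  Match 3 -- 5
  No augmenting path remains.

Step 3: Verify this is maximum:
  Matching size 3 = min(|L|, |R|) = min(3, 5), which is an upper bound, so this matching is maximum.

Maximum matching: {(1,4), (2,7), (3,5)}
Size: 3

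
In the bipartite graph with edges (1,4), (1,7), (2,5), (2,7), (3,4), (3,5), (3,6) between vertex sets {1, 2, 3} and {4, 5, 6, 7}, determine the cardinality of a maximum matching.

Step 1: List the neighbors of each left vertex:
  1: 4, 7
  2: 5, 7
  3: 4, 5, 6

Step 2: Greedily match left vertices, then look for augmenting paths:
  Match 1 -- 4
  Match 2 -- 5
  Match 3 -- 6
  No augmenting path remains.

Step 3: Verify this is maximum:
  Matching size 3 = min(|L|, |R|) = min(3, 4), which is an upper bound, so this matching is maximum.

Maximum matching: {(1,4), (2,5), (3,6)}
Size: 3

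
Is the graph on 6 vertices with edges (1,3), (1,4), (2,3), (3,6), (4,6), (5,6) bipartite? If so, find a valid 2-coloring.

Step 1: Attempt 2-coloring using BFS:
  Start at vertex 1, assign color 0
  Color vertex 3 with color 1 (neighbor of 1)
  Color vertex 4 with color 1 (neighbor of 1)
  Color vertex 2 with color 0 (neighbor of 3)
  Color vertex 6 with color 0 (neighbor of 3)
  Color vertex 5 with color 1 (neighbor of 6)

Step 2: 2-coloring succeeded. No conflicts found.
  Set A (color 0): {1, 2, 6}
  Set B (color 1): {3, 4, 5}

The graph is bipartite with partition {1, 2, 6}, {3, 4, 5}.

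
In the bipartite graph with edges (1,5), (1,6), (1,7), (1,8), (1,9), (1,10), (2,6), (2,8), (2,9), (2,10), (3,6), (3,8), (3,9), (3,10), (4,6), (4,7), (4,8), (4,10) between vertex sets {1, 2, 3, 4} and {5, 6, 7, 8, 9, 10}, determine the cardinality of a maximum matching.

Step 1: List the neighbors of each left vertex:
  1: 5, 6, 7, 8, 9, 10
  2: 6, 8, 9, 10
  3: 6, 8, 9, 10
  4: 6, 7, 8, 10

Step 2: Greedily match left vertices, then look for augmenting paths:
  Match 1 -- 5
  Match 2 -- 6
  Match 3 -- 8
  Match 4 -- 7
  No augmenting path remains.

Step 3: Verify this is maximum:
  Matching size 4 = min(|L|, |R|) = min(4, 6), which is an upper bound, so this matching is maximum.

Maximum matching: {(1,5), (2,6), (3,8), (4,7)}
Size: 4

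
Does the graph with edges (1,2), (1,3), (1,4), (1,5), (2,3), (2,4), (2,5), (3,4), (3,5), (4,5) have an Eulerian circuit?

Step 1: Find the degree of each vertex:
  deg(1) = 4
  deg(2) = 4
  deg(3) = 4
  deg(4) = 4
  deg(5) = 4

Step 2: Count vertices with odd degree:
  All vertices have even degree (0 odd-degree vertices)

Step 3: Apply Euler's theorem:
  - Eulerian circuit exists iff graph is connected and all vertices have even degree
  - Eulerian path exists iff graph is connected and has 0 or 2 odd-degree vertices

Graph is connected with 0 odd-degree vertices.
Both Eulerian circuit and Eulerian path exist.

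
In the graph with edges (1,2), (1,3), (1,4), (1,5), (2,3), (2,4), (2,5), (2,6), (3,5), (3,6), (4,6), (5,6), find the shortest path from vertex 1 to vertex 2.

Step 1: Build adjacency list:
  1: 2, 3, 4, 5
  2: 1, 3, 4, 5, 6
  3: 1, 2, 5, 6
  4: 1, 2, 6
  5: 1, 2, 3, 6
  6: 2, 3, 4, 5

Step 2: BFS from vertex 1 to find shortest path to 2:
  vertex 2 reached at distance 1

Step 3: Shortest path: 1 -> 2
Path length: 1 edge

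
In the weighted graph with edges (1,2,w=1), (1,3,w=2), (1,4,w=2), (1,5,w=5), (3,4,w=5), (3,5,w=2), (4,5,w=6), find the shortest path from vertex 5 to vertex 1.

Step 1: Build adjacency list with weights:
  1: 2(w=1), 3(w=2), 4(w=2), 5(w=5)
  2: 1(w=1)
  3: 1(w=2), 4(w=5), 5(w=2)
  4: 1(w=2), 3(w=5), 5(w=6)
  5: 1(w=5), 3(w=2), 4(w=6)

Step 2: Apply Dijkstra's algorithm from vertex 5:
  Visit vertex 5 (distance=0)
    Update dist[1] = 5
    Update dist[3] = 2
    Update dist[4] = 6
  Visit vertex 3 (distance=2)
    Update dist[1] = 4
  Visit vertex 1 (distance=4)
    Update dist[2] = 5

Step 3: Shortest path: 5 -> 3 -> 1
Total weight: 2 + 2 = 4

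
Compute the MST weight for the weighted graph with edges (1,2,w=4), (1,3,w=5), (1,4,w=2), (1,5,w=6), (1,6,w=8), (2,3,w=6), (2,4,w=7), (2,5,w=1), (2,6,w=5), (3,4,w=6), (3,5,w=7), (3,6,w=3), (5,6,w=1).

Apply Kruskal's algorithm (sort edges by weight, add if no cycle):

Sorted edges by weight:
  (2,5) w=1
  (5,6) w=1
  (1,4) w=2
  (3,6) w=3
  (1,2) w=4
  (1,3) w=5
  (2,6) w=5
  (1,5) w=6
  (2,3) w=6
  (3,4) w=6
  (2,4) w=7
  (3,5) w=7
  (1,6) w=8

Add edge (2,5) w=1 -- no cycle. Running total: 1
Add edge (5,6) w=1 -- no cycle. Running total: 2
Add edge (1,4) w=2 -- no cycle. Running total: 4
Add edge (3,6) w=3 -- no cycle. Running total: 7
Add edge (1,2) w=4 -- no cycle. Running total: 11

MST edges: (2,5,w=1), (5,6,w=1), (1,4,w=2), (3,6,w=3), (1,2,w=4)
Total MST weight: 1 + 1 + 2 + 3 + 4 = 11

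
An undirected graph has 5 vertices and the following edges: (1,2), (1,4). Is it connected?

Step 1: Build adjacency list from edges:
  1: 2, 4
  2: 1
  3: (none)
  4: 1
  5: (none)

Step 2: Run BFS/DFS from vertex 1:
  Visited: {1, 2, 4}
  Reached 3 of 5 vertices

Step 3: Only 3 of 5 vertices reached. Graph is disconnected.
Connected components: {1, 2, 4}, {3}, {5}
Answer: No, the graph is not connected (3 components).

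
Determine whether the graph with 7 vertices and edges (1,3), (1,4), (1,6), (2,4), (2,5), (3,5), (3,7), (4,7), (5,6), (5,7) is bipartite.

Step 1: Attempt 2-coloring using BFS:
  Start at vertex 1, assign color 0
  Color vertex 3 with color 1 (neighbor of 1)
  Color vertex 4 with color 1 (neighbor of 1)
  Color vertex 6 with color 1 (neighbor of 1)
  Color vertex 5 with color 0 (neighbor of 3)
  Color vertex 7 with color 0 (neighbor of 3)
  Color vertex 2 with color 0 (neighbor of 4)

Step 2: Conflict found! Vertices 5 and 2 are adjacent but have the same color.
This means the graph contains an odd cycle.

The graph is NOT bipartite.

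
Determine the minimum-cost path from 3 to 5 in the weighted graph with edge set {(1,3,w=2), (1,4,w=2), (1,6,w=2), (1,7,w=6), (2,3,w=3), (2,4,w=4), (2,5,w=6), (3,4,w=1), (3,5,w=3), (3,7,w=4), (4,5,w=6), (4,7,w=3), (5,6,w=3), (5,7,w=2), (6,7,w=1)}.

Step 1: Build adjacency list with weights:
  1: 3(w=2), 4(w=2), 6(w=2), 7(w=6)
  2: 3(w=3), 4(w=4), 5(w=6)
  3: 1(w=2), 2(w=3), 4(w=1), 5(w=3), 7(w=4)
  4: 1(w=2), 2(w=4), 3(w=1), 5(w=6), 7(w=3)
  5: 2(w=6), 3(w=3), 4(w=6), 6(w=3), 7(w=2)
  6: 1(w=2), 5(w=3), 7(w=1)
  7: 1(w=6), 3(w=4), 4(w=3), 5(w=2), 6(w=1)

Step 2: Apply Dijkstra's algorithm from vertex 3:
  Visit vertex 3 (distance=0)
    Update dist[1] = 2
    Update dist[2] = 3
    Update dist[4] = 1
    Update dist[5] = 3
    Update dist[7] = 4
  Visit vertex 4 (distance=1)
  Visit vertex 1 (distance=2)
    Update dist[6] = 4
  Visit vertex 2 (distance=3)
  Visit vertex 5 (distance=3)

Step 3: Shortest path: 3 -> 5
Total weight: 3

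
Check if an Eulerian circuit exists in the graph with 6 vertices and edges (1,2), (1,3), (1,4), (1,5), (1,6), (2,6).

Step 1: Find the degree of each vertex:
  deg(1) = 5
  deg(2) = 2
  deg(3) = 1
  deg(4) = 1
  deg(5) = 1
  deg(6) = 2

Step 2: Count vertices with odd degree:
  Odd-degree vertices: 1, 3, 4, 5 (4 total)

Step 3: Apply Euler's theorem:
  - Eulerian circuit exists iff graph is connected and all vertices have even degree
  - Eulerian path exists iff graph is connected and has 0 or 2 odd-degree vertices

Graph has 4 odd-degree vertices (need 0 or 2).
Neither Eulerian path nor Eulerian circuit exists.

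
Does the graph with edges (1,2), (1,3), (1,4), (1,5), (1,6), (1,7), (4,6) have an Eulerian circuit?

Step 1: Find the degree of each vertex:
  deg(1) = 6
  deg(2) = 1
  deg(3) = 1
  deg(4) = 2
  deg(5) = 1
  deg(6) = 2
  deg(7) = 1

Step 2: Count vertices with odd degree:
  Odd-degree vertices: 2, 3, 5, 7 (4 total)

Step 3: Apply Euler's theorem:
  - Eulerian circuit exists iff graph is connected and all vertices have even degree
  - Eulerian path exists iff graph is connected and has 0 or 2 odd-degree vertices

Graph has 4 odd-degree vertices (need 0 or 2).
Neither Eulerian path nor Eulerian circuit exists.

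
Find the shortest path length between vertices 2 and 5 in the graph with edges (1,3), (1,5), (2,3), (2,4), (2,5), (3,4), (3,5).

Step 1: Build adjacency list:
  1: 3, 5
  2: 3, 4, 5
  3: 1, 2, 4, 5
  4: 2, 3
  5: 1, 2, 3

Step 2: BFS from vertex 2 to find shortest path to 5:
  vertex 3 reached at distance 1
  vertex 4 reached at distance 1
  vertex 5 reached at distance 1

Step 3: Shortest path: 2 -> 5
Path length: 1 edge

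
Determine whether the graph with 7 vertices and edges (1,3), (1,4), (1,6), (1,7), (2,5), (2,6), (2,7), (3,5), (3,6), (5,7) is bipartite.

Step 1: Attempt 2-coloring using BFS:
  Start at vertex 1, assign color 0
  Color vertex 3 with color 1 (neighbor of 1)
  Color vertex 4 with color 1 (neighbor of 1)
  Color vertex 6 with color 1 (neighbor of 1)
  Color vertex 7 with color 1 (neighbor of 1)
  Color vertex 5 with color 0 (neighbor of 3)

Step 2: Conflict found! Vertices 3 and 6 are adjacent but have the same color.
This means the graph contains an odd cycle.

The graph is NOT bipartite.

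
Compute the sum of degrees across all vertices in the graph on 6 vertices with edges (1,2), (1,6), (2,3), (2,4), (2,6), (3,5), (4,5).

Step 1: Count edges incident to each vertex:
  deg(1) = 2 (neighbors: 2, 6)
  deg(2) = 4 (neighbors: 1, 3, 4, 6)
  deg(3) = 2 (neighbors: 2, 5)
  deg(4) = 2 (neighbors: 2, 5)
  deg(5) = 2 (neighbors: 3, 4)
  deg(6) = 2 (neighbors: 1, 2)

Step 2: Sum all degrees:
  2 + 4 + 2 + 2 + 2 + 2 = 14

Verification: sum of degrees = 2 * |E| = 2 * 7 = 14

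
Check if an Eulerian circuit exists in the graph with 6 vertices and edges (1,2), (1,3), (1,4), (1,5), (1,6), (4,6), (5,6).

Step 1: Find the degree of each vertex:
  deg(1) = 5
  deg(2) = 1
  deg(3) = 1
  deg(4) = 2
  deg(5) = 2
  deg(6) = 3

Step 2: Count vertices with odd degree:
  Odd-degree vertices: 1, 2, 3, 6 (4 total)

Step 3: Apply Euler's theorem:
  - Eulerian circuit exists iff graph is connected and all vertices have even degree
  - Eulerian path exists iff graph is connected and has 0 or 2 odd-degree vertices

Graph has 4 odd-degree vertices (need 0 or 2).
Neither Eulerian path nor Eulerian circuit exists.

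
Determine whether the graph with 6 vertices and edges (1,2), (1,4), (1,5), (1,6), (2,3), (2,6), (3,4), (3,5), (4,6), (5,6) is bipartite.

Step 1: Attempt 2-coloring using BFS:
  Start at vertex 1, assign color 0
  Color vertex 2 with color 1 (neighbor of 1)
  Color vertex 4 with color 1 (neighbor of 1)
  Color vertex 5 with color 1 (neighbor of 1)
  Color vertex 6 with color 1 (neighbor of 1)
  Color vertex 3 with color 0 (neighbor of 2)

Step 2: Conflict found! Vertices 2 and 6 are adjacent but have the same color.
This means the graph contains an odd cycle.

The graph is NOT bipartite.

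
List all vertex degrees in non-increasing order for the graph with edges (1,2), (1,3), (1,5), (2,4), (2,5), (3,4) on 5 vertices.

Step 1: Count edges incident to each vertex:
  deg(1) = 3 (neighbors: 2, 3, 5)
  deg(2) = 3 (neighbors: 1, 4, 5)
  deg(3) = 2 (neighbors: 1, 4)
  deg(4) = 2 (neighbors: 2, 3)
  deg(5) = 2 (neighbors: 1, 2)

Step 2: Sort degrees in non-increasing order:
  Degrees: [3, 3, 2, 2, 2] -> sorted: [3, 3, 2, 2, 2]

Degree sequence: [3, 3, 2, 2, 2]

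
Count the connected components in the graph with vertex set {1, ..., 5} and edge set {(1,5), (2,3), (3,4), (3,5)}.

Step 1: Build adjacency list from edges:
  1: 5
  2: 3
  3: 2, 4, 5
  4: 3
  5: 1, 3

Step 2: Run BFS/DFS from vertex 1:
  Visited: {1, 5, 3, 2, 4}
  Reached 5 of 5 vertices

Step 3: All 5 vertices reached from vertex 1, so the graph is connected.
Number of connected components: 1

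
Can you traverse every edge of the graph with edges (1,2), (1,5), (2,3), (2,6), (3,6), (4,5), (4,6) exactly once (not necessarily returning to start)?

Step 1: Find the degree of each vertex:
  deg(1) = 2
  deg(2) = 3
  deg(3) = 2
  deg(4) = 2
  deg(5) = 2
  deg(6) = 3

Step 2: Count vertices with odd degree:
  Odd-degree vertices: 2, 6 (2 total)

Step 3: Apply Euler's theorem:
  - Eulerian circuit exists iff graph is connected and all vertices have even degree
  - Eulerian path exists iff graph is connected and has 0 or 2 odd-degree vertices

Graph is connected with exactly 2 odd-degree vertices (2, 6).
Eulerian path exists (starting and ending at the odd-degree vertices), but no Eulerian circuit.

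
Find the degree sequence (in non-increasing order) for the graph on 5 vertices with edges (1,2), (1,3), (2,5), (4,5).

Step 1: Count edges incident to each vertex:
  deg(1) = 2 (neighbors: 2, 3)
  deg(2) = 2 (neighbors: 1, 5)
  deg(3) = 1 (neighbors: 1)
  deg(4) = 1 (neighbors: 5)
  deg(5) = 2 (neighbors: 2, 4)

Step 2: Sort degrees in non-increasing order:
  Degrees: [2, 2, 1, 1, 2] -> sorted: [2, 2, 2, 1, 1]

Degree sequence: [2, 2, 2, 1, 1]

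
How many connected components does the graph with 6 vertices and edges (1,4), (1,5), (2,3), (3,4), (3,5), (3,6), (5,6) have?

Step 1: Build adjacency list from edges:
  1: 4, 5
  2: 3
  3: 2, 4, 5, 6
  4: 1, 3
  5: 1, 3, 6
  6: 3, 5

Step 2: Run BFS/DFS from vertex 1:
  Visited: {1, 4, 5, 3, 6, 2}
  Reached 6 of 6 vertices

Step 3: All 6 vertices reached from vertex 1, so the graph is connected.
Number of connected components: 1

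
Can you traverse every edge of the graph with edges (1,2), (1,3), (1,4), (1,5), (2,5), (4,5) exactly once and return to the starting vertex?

Step 1: Find the degree of each vertex:
  deg(1) = 4
  deg(2) = 2
  deg(3) = 1
  deg(4) = 2
  deg(5) = 3

Step 2: Count vertices with odd degree:
  Odd-degree vertices: 3, 5 (2 total)

Step 3: Apply Euler's theorem:
  - Eulerian circuit exists iff graph is connected and all vertices have even degree
  - Eulerian path exists iff graph is connected and has 0 or 2 odd-degree vertices

Graph is connected with exactly 2 odd-degree vertices (3, 5).
Eulerian path exists (starting and ending at the odd-degree vertices), but no Eulerian circuit.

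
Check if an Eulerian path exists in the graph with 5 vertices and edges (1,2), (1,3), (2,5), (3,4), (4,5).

Step 1: Find the degree of each vertex:
  deg(1) = 2
  deg(2) = 2
  deg(3) = 2
  deg(4) = 2
  deg(5) = 2

Step 2: Count vertices with odd degree:
  All vertices have even degree (0 odd-degree vertices)

Step 3: Apply Euler's theorem:
  - Eulerian circuit exists iff graph is connected and all vertices have even degree
  - Eulerian path exists iff graph is connected and has 0 or 2 odd-degree vertices

Graph is connected with 0 odd-degree vertices.
Both Eulerian circuit and Eulerian path exist.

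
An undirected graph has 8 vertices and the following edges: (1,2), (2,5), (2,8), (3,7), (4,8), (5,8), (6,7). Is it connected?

Step 1: Build adjacency list from edges:
  1: 2
  2: 1, 5, 8
  3: 7
  4: 8
  5: 2, 8
  6: 7
  7: 3, 6
  8: 2, 4, 5

Step 2: Run BFS/DFS from vertex 1:
  Visited: {1, 2, 5, 8, 4}
  Reached 5 of 8 vertices

Step 3: Only 5 of 8 vertices reached. Graph is disconnected.
Connected components: {1, 2, 4, 5, 8}, {3, 6, 7}
Answer: No, the graph is not connected (2 components).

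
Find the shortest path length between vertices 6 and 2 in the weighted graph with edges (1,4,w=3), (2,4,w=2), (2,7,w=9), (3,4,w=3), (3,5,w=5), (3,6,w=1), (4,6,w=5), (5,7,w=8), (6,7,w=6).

Step 1: Build adjacency list with weights:
  1: 4(w=3)
  2: 4(w=2), 7(w=9)
  3: 4(w=3), 5(w=5), 6(w=1)
  4: 1(w=3), 2(w=2), 3(w=3), 6(w=5)
  5: 3(w=5), 7(w=8)
  6: 3(w=1), 4(w=5), 7(w=6)
  7: 2(w=9), 5(w=8), 6(w=6)

Step 2: Apply Dijkstra's algorithm from vertex 6:
  Visit vertex 6 (distance=0)
    Update dist[3] = 1
    Update dist[4] = 5
    Update dist[7] = 6
  Visit vertex 3 (distance=1)
    Update dist[4] = 4
    Update dist[5] = 6
  Visit vertex 4 (distance=4)
    Update dist[1] = 7
    Update dist[2] = 6
  Visit vertex 2 (distance=6)

Step 3: Shortest path: 6 -> 3 -> 4 -> 2
Total weight: 1 + 3 + 2 = 6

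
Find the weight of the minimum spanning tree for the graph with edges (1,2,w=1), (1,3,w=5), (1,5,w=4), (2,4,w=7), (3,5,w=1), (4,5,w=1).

Apply Kruskal's algorithm (sort edges by weight, add if no cycle):

Sorted edges by weight:
  (1,2) w=1
  (3,5) w=1
  (4,5) w=1
  (1,5) w=4
  (1,3) w=5
  (2,4) w=7

Add edge (1,2) w=1 -- no cycle. Running total: 1
Add edge (3,5) w=1 -- no cycle. Running total: 2
Add edge (4,5) w=1 -- no cycle. Running total: 3
Add edge (1,5) w=4 -- no cycle. Running total: 7

MST edges: (1,2,w=1), (3,5,w=1), (4,5,w=1), (1,5,w=4)
Total MST weight: 1 + 1 + 1 + 4 = 7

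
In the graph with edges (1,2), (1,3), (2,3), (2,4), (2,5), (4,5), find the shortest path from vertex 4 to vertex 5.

Step 1: Build adjacency list:
  1: 2, 3
  2: 1, 3, 4, 5
  3: 1, 2
  4: 2, 5
  5: 2, 4

Step 2: BFS from vertex 4 to find shortest path to 5:
  vertex 2 reached at distance 1
  vertex 5 reached at distance 1

Step 3: Shortest path: 4 -> 5
Path length: 1 edge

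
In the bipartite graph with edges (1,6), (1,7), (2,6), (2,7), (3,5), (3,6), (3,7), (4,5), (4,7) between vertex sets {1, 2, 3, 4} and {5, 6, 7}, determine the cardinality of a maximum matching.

Step 1: List the neighbors of each left vertex:
  1: 6, 7
  2: 6, 7
  3: 5, 6, 7
  4: 5, 7

Step 2: Greedily match left vertices, then look for augmenting paths:
  Match 1 -- 6
  Match 2 -- 7
  Match 3 -- 5
  No augmenting path remains.

Step 3: Verify this is maximum:
  Matching size 3 = min(|L|, |R|) = min(4, 3), which is an upper bound, so this matching is maximum.

Maximum matching: {(1,6), (2,7), (3,5)}
Size: 3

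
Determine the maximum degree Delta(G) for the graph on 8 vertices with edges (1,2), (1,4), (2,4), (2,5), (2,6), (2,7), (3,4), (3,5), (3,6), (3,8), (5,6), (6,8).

Step 1: Count edges incident to each vertex:
  deg(1) = 2 (neighbors: 2, 4)
  deg(2) = 5 (neighbors: 1, 4, 5, 6, 7)
  deg(3) = 4 (neighbors: 4, 5, 6, 8)
  deg(4) = 3 (neighbors: 1, 2, 3)
  deg(5) = 3 (neighbors: 2, 3, 6)
  deg(6) = 4 (neighbors: 2, 3, 5, 8)
  deg(7) = 1 (neighbors: 2)
  deg(8) = 2 (neighbors: 3, 6)

Step 2: Find maximum:
  max(2, 5, 4, 3, 3, 4, 1, 2) = 5 (vertex 2)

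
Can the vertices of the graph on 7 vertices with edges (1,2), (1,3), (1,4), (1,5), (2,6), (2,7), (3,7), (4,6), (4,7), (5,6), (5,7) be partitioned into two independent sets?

Step 1: Attempt 2-coloring using BFS:
  Start at vertex 1, assign color 0
  Color vertex 2 with color 1 (neighbor of 1)
  Color vertex 3 with color 1 (neighbor of 1)
  Color vertex 4 with color 1 (neighbor of 1)
  Color vertex 5 with color 1 (neighbor of 1)
  Color vertex 6 with color 0 (neighbor of 2)
  Color vertex 7 with color 0 (neighbor of 2)

Step 2: 2-coloring succeeded. No conflicts found.
  Set A (color 0): {1, 6, 7}
  Set B (color 1): {2, 3, 4, 5}

The graph is bipartite with partition {1, 6, 7}, {2, 3, 4, 5}.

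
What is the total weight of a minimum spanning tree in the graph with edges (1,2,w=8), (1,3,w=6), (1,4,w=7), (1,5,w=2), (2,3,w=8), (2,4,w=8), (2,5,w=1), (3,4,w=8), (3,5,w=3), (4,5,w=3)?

Apply Kruskal's algorithm (sort edges by weight, add if no cycle):

Sorted edges by weight:
  (2,5) w=1
  (1,5) w=2
  (3,5) w=3
  (4,5) w=3
  (1,3) w=6
  (1,4) w=7
  (1,2) w=8
  (2,3) w=8
  (2,4) w=8
  (3,4) w=8

Add edge (2,5) w=1 -- no cycle. Running total: 1
Add edge (1,5) w=2 -- no cycle. Running total: 3
Add edge (3,5) w=3 -- no cycle. Running total: 6
Add edge (4,5) w=3 -- no cycle. Running total: 9

MST edges: (2,5,w=1), (1,5,w=2), (3,5,w=3), (4,5,w=3)
Total MST weight: 1 + 2 + 3 + 3 = 9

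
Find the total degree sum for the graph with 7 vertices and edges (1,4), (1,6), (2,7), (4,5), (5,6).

Step 1: Count edges incident to each vertex:
  deg(1) = 2 (neighbors: 4, 6)
  deg(2) = 1 (neighbors: 7)
  deg(3) = 0 (neighbors: none)
  deg(4) = 2 (neighbors: 1, 5)
  deg(5) = 2 (neighbors: 4, 6)
  deg(6) = 2 (neighbors: 1, 5)
  deg(7) = 1 (neighbors: 2)

Step 2: Sum all degrees:
  2 + 1 + 0 + 2 + 2 + 2 + 1 = 10

Verification: sum of degrees = 2 * |E| = 2 * 5 = 10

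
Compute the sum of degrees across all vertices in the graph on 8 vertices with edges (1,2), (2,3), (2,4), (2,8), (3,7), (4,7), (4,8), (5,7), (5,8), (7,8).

Step 1: Count edges incident to each vertex:
  deg(1) = 1 (neighbors: 2)
  deg(2) = 4 (neighbors: 1, 3, 4, 8)
  deg(3) = 2 (neighbors: 2, 7)
  deg(4) = 3 (neighbors: 2, 7, 8)
  deg(5) = 2 (neighbors: 7, 8)
  deg(6) = 0 (neighbors: none)
  deg(7) = 4 (neighbors: 3, 4, 5, 8)
  deg(8) = 4 (neighbors: 2, 4, 5, 7)

Step 2: Sum all degrees:
  1 + 4 + 2 + 3 + 2 + 0 + 4 + 4 = 20

Verification: sum of degrees = 2 * |E| = 2 * 10 = 20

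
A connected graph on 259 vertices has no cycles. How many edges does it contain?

A tree on n vertices always has exactly n - 1 edges.
For n = 259: edges = 259 - 1 = 258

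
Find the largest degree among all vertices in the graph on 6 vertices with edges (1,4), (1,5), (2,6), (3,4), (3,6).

Step 1: Count edges incident to each vertex:
  deg(1) = 2 (neighbors: 4, 5)
  deg(2) = 1 (neighbors: 6)
  deg(3) = 2 (neighbors: 4, 6)
  deg(4) = 2 (neighbors: 1, 3)
  deg(5) = 1 (neighbors: 1)
  deg(6) = 2 (neighbors: 2, 3)

Step 2: Find maximum:
  max(2, 1, 2, 2, 1, 2) = 2 (vertex 1)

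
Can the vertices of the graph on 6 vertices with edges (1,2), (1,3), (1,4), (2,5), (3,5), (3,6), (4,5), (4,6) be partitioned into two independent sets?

Step 1: Attempt 2-coloring using BFS:
  Start at vertex 1, assign color 0
  Color vertex 2 with color 1 (neighbor of 1)
  Color vertex 3 with color 1 (neighbor of 1)
  Color vertex 4 with color 1 (neighbor of 1)
  Color vertex 5 with color 0 (neighbor of 2)
  Color vertex 6 with color 0 (neighbor of 3)

Step 2: 2-coloring succeeded. No conflicts found.
  Set A (color 0): {1, 5, 6}
  Set B (color 1): {2, 3, 4}

The graph is bipartite with partition {1, 5, 6}, {2, 3, 4}.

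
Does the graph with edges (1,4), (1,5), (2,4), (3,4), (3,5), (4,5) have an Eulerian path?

Step 1: Find the degree of each vertex:
  deg(1) = 2
  deg(2) = 1
  deg(3) = 2
  deg(4) = 4
  deg(5) = 3

Step 2: Count vertices with odd degree:
  Odd-degree vertices: 2, 5 (2 total)

Step 3: Apply Euler's theorem:
  - Eulerian circuit exists iff graph is connected and all vertices have even degree
  - Eulerian path exists iff graph is connected and has 0 or 2 odd-degree vertices

Graph is connected with exactly 2 odd-degree vertices (2, 5).
Eulerian path exists (starting and ending at the odd-degree vertices), but no Eulerian circuit.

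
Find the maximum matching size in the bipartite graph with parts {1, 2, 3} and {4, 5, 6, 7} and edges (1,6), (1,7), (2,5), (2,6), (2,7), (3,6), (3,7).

Step 1: List the neighbors of each left vertex:
  1: 6, 7
  2: 5, 6, 7
  3: 6, 7

Step 2: Greedily match left vertices, then look for augmenting paths:
  Match 1 -- 6
  Match 2 -- 5
  Match 3 -- 7
  No augmenting path remains.

Step 3: Verify this is maximum:
  Matching size 3 = min(|L|, |R|) = min(3, 4), which is an upper bound, so this matching is maximum.

Maximum matching: {(1,6), (2,5), (3,7)}
Size: 3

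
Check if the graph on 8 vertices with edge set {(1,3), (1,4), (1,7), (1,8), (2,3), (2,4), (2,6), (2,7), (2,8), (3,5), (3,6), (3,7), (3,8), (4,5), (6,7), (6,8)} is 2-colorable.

Step 1: Attempt 2-coloring using BFS:
  Start at vertex 1, assign color 0
  Color vertex 3 with color 1 (neighbor of 1)
  Color vertex 4 with color 1 (neighbor of 1)
  Color vertex 7 with color 1 (neighbor of 1)
  Color vertex 8 with color 1 (neighbor of 1)
  Color vertex 2 with color 0 (neighbor of 3)
  Color vertex 5 with color 0 (neighbor of 3)
  Color vertex 6 with color 0 (neighbor of 3)

Step 2: Conflict found! Vertices 3 and 7 are adjacent but have the same color.
This means the graph contains an odd cycle.

The graph is NOT bipartite.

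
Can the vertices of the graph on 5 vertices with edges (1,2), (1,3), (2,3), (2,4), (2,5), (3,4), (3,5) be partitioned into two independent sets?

Step 1: Attempt 2-coloring using BFS:
  Start at vertex 1, assign color 0
  Color vertex 2 with color 1 (neighbor of 1)
  Color vertex 3 with color 1 (neighbor of 1)

Step 2: Conflict found! Vertices 2 and 3 are adjacent but have the same color.
This means the graph contains an odd cycle.

The graph is NOT bipartite.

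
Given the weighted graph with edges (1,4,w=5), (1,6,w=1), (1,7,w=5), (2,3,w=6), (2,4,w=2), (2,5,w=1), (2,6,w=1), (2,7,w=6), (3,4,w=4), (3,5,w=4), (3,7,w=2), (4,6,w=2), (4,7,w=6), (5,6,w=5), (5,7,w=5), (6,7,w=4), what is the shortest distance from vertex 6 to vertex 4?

Step 1: Build adjacency list with weights:
  1: 4(w=5), 6(w=1), 7(w=5)
  2: 3(w=6), 4(w=2), 5(w=1), 6(w=1), 7(w=6)
  3: 2(w=6), 4(w=4), 5(w=4), 7(w=2)
  4: 1(w=5), 2(w=2), 3(w=4), 6(w=2), 7(w=6)
  5: 2(w=1), 3(w=4), 6(w=5), 7(w=5)
  6: 1(w=1), 2(w=1), 4(w=2), 5(w=5), 7(w=4)
  7: 1(w=5), 2(w=6), 3(w=2), 4(w=6), 5(w=5), 6(w=4)

Step 2: Apply Dijkstra's algorithm from vertex 6:
  Visit vertex 6 (distance=0)
    Update dist[1] = 1
    Update dist[2] = 1
    Update dist[4] = 2
    Update dist[5] = 5
    Update dist[7] = 4
  Visit vertex 1 (distance=1)
  Visit vertex 2 (distance=1)
    Update dist[3] = 7
    Update dist[5] = 2
  Visit vertex 4 (distance=2)
    Update dist[3] = 6

Step 3: Shortest path: 6 -> 4
Total weight: 2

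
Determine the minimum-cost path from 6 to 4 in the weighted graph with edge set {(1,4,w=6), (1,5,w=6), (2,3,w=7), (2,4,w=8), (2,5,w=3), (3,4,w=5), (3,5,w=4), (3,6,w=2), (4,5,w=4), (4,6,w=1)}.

Step 1: Build adjacency list with weights:
  1: 4(w=6), 5(w=6)
  2: 3(w=7), 4(w=8), 5(w=3)
  3: 2(w=7), 4(w=5), 5(w=4), 6(w=2)
  4: 1(w=6), 2(w=8), 3(w=5), 5(w=4), 6(w=1)
  5: 1(w=6), 2(w=3), 3(w=4), 4(w=4)
  6: 3(w=2), 4(w=1)

Step 2: Apply Dijkstra's algorithm from vertex 6:
  Visit vertex 6 (distance=0)
    Update dist[3] = 2
    Update dist[4] = 1
  Visit vertex 4 (distance=1)
    Update dist[1] = 7
    Update dist[2] = 9
    Update dist[5] = 5

Step 3: Shortest path: 6 -> 4
Total weight: 1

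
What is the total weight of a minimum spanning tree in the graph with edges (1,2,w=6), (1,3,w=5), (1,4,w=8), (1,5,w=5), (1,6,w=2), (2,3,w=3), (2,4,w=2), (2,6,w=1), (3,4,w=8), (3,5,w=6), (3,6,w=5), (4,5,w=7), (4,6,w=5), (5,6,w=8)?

Apply Kruskal's algorithm (sort edges by weight, add if no cycle):

Sorted edges by weight:
  (2,6) w=1
  (1,6) w=2
  (2,4) w=2
  (2,3) w=3
  (1,3) w=5
  (1,5) w=5
  (3,6) w=5
  (4,6) w=5
  (1,2) w=6
  (3,5) w=6
  (4,5) w=7
  (1,4) w=8
  (3,4) w=8
  (5,6) w=8

Add edge (2,6) w=1 -- no cycle. Running total: 1
Add edge (1,6) w=2 -- no cycle. Running total: 3
Add edge (2,4) w=2 -- no cycle. Running total: 5
Add edge (2,3) w=3 -- no cycle. Running total: 8
Skip edge (1,3) w=5 -- would create cycle
Add edge (1,5) w=5 -- no cycle. Running total: 13

MST edges: (2,6,w=1), (1,6,w=2), (2,4,w=2), (2,3,w=3), (1,5,w=5)
Total MST weight: 1 + 2 + 2 + 3 + 5 = 13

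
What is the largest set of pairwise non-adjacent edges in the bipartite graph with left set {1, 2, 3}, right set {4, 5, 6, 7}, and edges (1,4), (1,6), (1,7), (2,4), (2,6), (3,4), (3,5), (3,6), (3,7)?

Step 1: List the neighbors of each left vertex:
  1: 4, 6, 7
  2: 4, 6
  3: 4, 5, 6, 7

Step 2: Greedily match left vertices, then look for augmenting paths:
  Match 1 -- 4
  Match 2 -- 6
  Match 3 -- 5
  No augmenting path remains.

Step 3: Verify this is maximum:
  Matching size 3 = min(|L|, |R|) = min(3, 4), which is an upper bound, so this matching is maximum.

Maximum matching: {(1,4), (2,6), (3,5)}
Size: 3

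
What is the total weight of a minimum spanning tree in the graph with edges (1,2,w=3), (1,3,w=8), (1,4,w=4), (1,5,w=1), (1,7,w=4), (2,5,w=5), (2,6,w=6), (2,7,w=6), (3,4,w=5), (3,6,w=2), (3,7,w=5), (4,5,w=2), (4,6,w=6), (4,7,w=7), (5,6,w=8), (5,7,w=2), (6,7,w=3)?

Apply Kruskal's algorithm (sort edges by weight, add if no cycle):

Sorted edges by weight:
  (1,5) w=1
  (3,6) w=2
  (4,5) w=2
  (5,7) w=2
  (1,2) w=3
  (6,7) w=3
  (1,7) w=4
  (1,4) w=4
  (2,5) w=5
  (3,7) w=5
  (3,4) w=5
  (2,6) w=6
  (2,7) w=6
  (4,6) w=6
  (4,7) w=7
  (1,3) w=8
  (5,6) w=8

Add edge (1,5) w=1 -- no cycle. Running total: 1
Add edge (3,6) w=2 -- no cycle. Running total: 3
Add edge (4,5) w=2 -- no cycle. Running total: 5
Add edge (5,7) w=2 -- no cycle. Running total: 7
Add edge (1,2) w=3 -- no cycle. Running total: 10
Add edge (6,7) w=3 -- no cycle. Running total: 13

MST edges: (1,5,w=1), (3,6,w=2), (4,5,w=2), (5,7,w=2), (1,2,w=3), (6,7,w=3)
Total MST weight: 1 + 2 + 2 + 2 + 3 + 3 = 13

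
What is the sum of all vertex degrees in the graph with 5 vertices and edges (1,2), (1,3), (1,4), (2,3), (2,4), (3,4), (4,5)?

Step 1: Count edges incident to each vertex:
  deg(1) = 3 (neighbors: 2, 3, 4)
  deg(2) = 3 (neighbors: 1, 3, 4)
  deg(3) = 3 (neighbors: 1, 2, 4)
  deg(4) = 4 (neighbors: 1, 2, 3, 5)
  deg(5) = 1 (neighbors: 4)

Step 2: Sum all degrees:
  3 + 3 + 3 + 4 + 1 = 14

Verification: sum of degrees = 2 * |E| = 2 * 7 = 14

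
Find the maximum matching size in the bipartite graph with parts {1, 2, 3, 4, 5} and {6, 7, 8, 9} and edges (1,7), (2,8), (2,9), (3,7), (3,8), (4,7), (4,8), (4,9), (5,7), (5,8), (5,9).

Step 1: List the neighbors of each left vertex:
  1: 7
  2: 8, 9
  3: 7, 8
  4: 7, 8, 9
  5: 7, 8, 9

Step 2: Greedily match left vertices, then look for augmenting paths:
  Match 1 -- 7
  Match 2 -- 8
  Match 4 -- 9
  No augmenting path remains.

Step 3: Verify this is maximum:
  Matching has size 3. The vertex set {7, 8, 9} covers every edge and has size 3; any matching has at most one edge per cover vertex, so 3 is maximum (König's theorem).

Maximum matching: {(1,7), (2,8), (4,9)}
Size: 3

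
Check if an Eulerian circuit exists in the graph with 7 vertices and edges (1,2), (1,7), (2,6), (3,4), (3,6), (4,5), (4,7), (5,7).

Step 1: Find the degree of each vertex:
  deg(1) = 2
  deg(2) = 2
  deg(3) = 2
  deg(4) = 3
  deg(5) = 2
  deg(6) = 2
  deg(7) = 3

Step 2: Count vertices with odd degree:
  Odd-degree vertices: 4, 7 (2 total)

Step 3: Apply Euler's theorem:
  - Eulerian circuit exists iff graph is connected and all vertices have even degree
  - Eulerian path exists iff graph is connected and has 0 or 2 odd-degree vertices

Graph is connected with exactly 2 odd-degree vertices (4, 7).
Eulerian path exists (starting and ending at the odd-degree vertices), but no Eulerian circuit.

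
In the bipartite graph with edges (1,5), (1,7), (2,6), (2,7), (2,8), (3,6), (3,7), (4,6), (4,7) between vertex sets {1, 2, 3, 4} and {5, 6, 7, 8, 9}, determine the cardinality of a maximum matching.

Step 1: List the neighbors of each left vertex:
  1: 5, 7
  2: 6, 7, 8
  3: 6, 7
  4: 6, 7

Step 2: Greedily match left vertices, then look for augmenting paths:
  Match 1 -- 5
  Match 2 -- 8
  Match 3 -- 7
  Match 4 -- 6
  No augmenting path remains.

Step 3: Verify this is maximum:
  Matching size 4 = min(|L|, |R|) = min(4, 5), which is an upper bound, so this matching is maximum.

Maximum matching: {(1,5), (2,8), (3,7), (4,6)}
Size: 4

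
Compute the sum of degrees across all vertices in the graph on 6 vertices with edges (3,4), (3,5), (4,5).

Step 1: Count edges incident to each vertex:
  deg(1) = 0 (neighbors: none)
  deg(2) = 0 (neighbors: none)
  deg(3) = 2 (neighbors: 4, 5)
  deg(4) = 2 (neighbors: 3, 5)
  deg(5) = 2 (neighbors: 3, 4)
  deg(6) = 0 (neighbors: none)

Step 2: Sum all degrees:
  0 + 0 + 2 + 2 + 2 + 0 = 6

Verification: sum of degrees = 2 * |E| = 2 * 3 = 6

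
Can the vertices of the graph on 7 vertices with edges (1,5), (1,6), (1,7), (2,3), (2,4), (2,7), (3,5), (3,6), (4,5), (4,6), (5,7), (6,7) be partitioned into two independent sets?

Step 1: Attempt 2-coloring using BFS:
  Start at vertex 1, assign color 0
  Color vertex 5 with color 1 (neighbor of 1)
  Color vertex 6 with color 1 (neighbor of 1)
  Color vertex 7 with color 1 (neighbor of 1)
  Color vertex 3 with color 0 (neighbor of 5)
  Color vertex 4 with color 0 (neighbor of 5)

Step 2: Conflict found! Vertices 5 and 7 are adjacent but have the same color.
This means the graph contains an odd cycle.

The graph is NOT bipartite.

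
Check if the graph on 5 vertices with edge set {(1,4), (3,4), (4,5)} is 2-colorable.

Step 1: Attempt 2-coloring using BFS:
  Start at vertex 1, assign color 0
  Color vertex 4 with color 1 (neighbor of 1)
  Color vertex 3 with color 0 (neighbor of 4)
  Color vertex 5 with color 0 (neighbor of 4)
  Start new component at vertex 2, assign color 0

Step 2: 2-coloring succeeded. No conflicts found.
  Set A (color 0): {1, 2, 3, 5}
  Set B (color 1): {4}

The graph is bipartite with partition {1, 2, 3, 5}, {4}.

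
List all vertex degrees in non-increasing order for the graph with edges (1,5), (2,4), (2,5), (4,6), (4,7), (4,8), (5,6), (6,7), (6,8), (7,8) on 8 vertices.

Step 1: Count edges incident to each vertex:
  deg(1) = 1 (neighbors: 5)
  deg(2) = 2 (neighbors: 4, 5)
  deg(3) = 0 (neighbors: none)
  deg(4) = 4 (neighbors: 2, 6, 7, 8)
  deg(5) = 3 (neighbors: 1, 2, 6)
  deg(6) = 4 (neighbors: 4, 5, 7, 8)
  deg(7) = 3 (neighbors: 4, 6, 8)
  deg(8) = 3 (neighbors: 4, 6, 7)

Step 2: Sort degrees in non-increasing order:
  Degrees: [1, 2, 0, 4, 3, 4, 3, 3] -> sorted: [4, 4, 3, 3, 3, 2, 1, 0]

Degree sequence: [4, 4, 3, 3, 3, 2, 1, 0]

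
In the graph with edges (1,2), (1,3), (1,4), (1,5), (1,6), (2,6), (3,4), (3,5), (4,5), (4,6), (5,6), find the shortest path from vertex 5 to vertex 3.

Step 1: Build adjacency list:
  1: 2, 3, 4, 5, 6
  2: 1, 6
  3: 1, 4, 5
  4: 1, 3, 5, 6
  5: 1, 3, 4, 6
  6: 1, 2, 4, 5

Step 2: BFS from vertex 5 to find shortest path to 3:
  vertex 1 reached at distance 1
  vertex 3 reached at distance 1

Step 3: Shortest path: 5 -> 3
Path length: 1 edge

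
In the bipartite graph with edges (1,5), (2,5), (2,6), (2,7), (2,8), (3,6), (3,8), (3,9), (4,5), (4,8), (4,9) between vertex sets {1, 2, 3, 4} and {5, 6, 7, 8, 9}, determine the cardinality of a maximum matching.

Step 1: List the neighbors of each left vertex:
  1: 5
  2: 5, 6, 7, 8
  3: 6, 8, 9
  4: 5, 8, 9

Step 2: Greedily match left vertices, then look for augmenting paths:
  Match 1 -- 5
  Match 2 -- 6
  Match 3 -- 8
  Match 4 -- 9
  No augmenting path remains.

Step 3: Verify this is maximum:
  Matching size 4 = min(|L|, |R|) = min(4, 5), which is an upper bound, so this matching is maximum.

Maximum matching: {(1,5), (2,6), (3,8), (4,9)}
Size: 4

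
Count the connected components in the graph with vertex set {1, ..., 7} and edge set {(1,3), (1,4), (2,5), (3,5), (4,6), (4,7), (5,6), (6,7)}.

Step 1: Build adjacency list from edges:
  1: 3, 4
  2: 5
  3: 1, 5
  4: 1, 6, 7
  5: 2, 3, 6
  6: 4, 5, 7
  7: 4, 6

Step 2: Run BFS/DFS from vertex 1:
  Visited: {1, 3, 4, 5, 6, 7, 2}
  Reached 7 of 7 vertices

Step 3: All 7 vertices reached from vertex 1, so the graph is connected.
Number of connected components: 1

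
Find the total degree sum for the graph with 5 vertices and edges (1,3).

Step 1: Count edges incident to each vertex:
  deg(1) = 1 (neighbors: 3)
  deg(2) = 0 (neighbors: none)
  deg(3) = 1 (neighbors: 1)
  deg(4) = 0 (neighbors: none)
  deg(5) = 0 (neighbors: none)

Step 2: Sum all degrees:
  1 + 0 + 1 + 0 + 0 = 2

Verification: sum of degrees = 2 * |E| = 2 * 1 = 2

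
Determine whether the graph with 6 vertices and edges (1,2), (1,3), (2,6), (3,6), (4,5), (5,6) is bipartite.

Step 1: Attempt 2-coloring using BFS:
  Start at vertex 1, assign color 0
  Color vertex 2 with color 1 (neighbor of 1)
  Color vertex 3 with color 1 (neighbor of 1)
  Color vertex 6 with color 0 (neighbor of 2)
  Color vertex 5 with color 1 (neighbor of 6)
  Color vertex 4 with color 0 (neighbor of 5)

Step 2: 2-coloring succeeded. No conflicts found.
  Set A (color 0): {1, 4, 6}
  Set B (color 1): {2, 3, 5}

The graph is bipartite with partition {1, 4, 6}, {2, 3, 5}.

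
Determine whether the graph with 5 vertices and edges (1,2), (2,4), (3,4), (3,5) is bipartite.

Step 1: Attempt 2-coloring using BFS:
  Start at vertex 1, assign color 0
  Color vertex 2 with color 1 (neighbor of 1)
  Color vertex 4 with color 0 (neighbor of 2)
  Color vertex 3 with color 1 (neighbor of 4)
  Color vertex 5 with color 0 (neighbor of 3)

Step 2: 2-coloring succeeded. No conflicts found.
  Set A (color 0): {1, 4, 5}
  Set B (color 1): {2, 3}

The graph is bipartite with partition {1, 4, 5}, {2, 3}.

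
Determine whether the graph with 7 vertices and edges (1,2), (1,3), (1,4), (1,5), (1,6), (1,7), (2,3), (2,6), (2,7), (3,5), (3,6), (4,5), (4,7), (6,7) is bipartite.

Step 1: Attempt 2-coloring using BFS:
  Start at vertex 1, assign color 0
  Color vertex 2 with color 1 (neighbor of 1)
  Color vertex 3 with color 1 (neighbor of 1)
  Color vertex 4 with color 1 (neighbor of 1)
  Color vertex 5 with color 1 (neighbor of 1)
  Color vertex 6 with color 1 (neighbor of 1)
  Color vertex 7 with color 1 (neighbor of 1)

Step 2: Conflict found! Vertices 2 and 3 are adjacent but have the same color.
This means the graph contains an odd cycle.

The graph is NOT bipartite.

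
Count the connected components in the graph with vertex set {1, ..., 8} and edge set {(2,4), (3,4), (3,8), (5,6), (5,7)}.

Step 1: Build adjacency list from edges:
  1: (none)
  2: 4
  3: 4, 8
  4: 2, 3
  5: 6, 7
  6: 5
  7: 5
  8: 3

Step 2: Run BFS/DFS from vertex 1:
  Visited: {1}
  Reached 1 of 8 vertices

Step 3: Only 1 of 8 vertices reached. Graph is disconnected.
Connected components: {1}, {2, 3, 4, 8}, {5, 6, 7}
Number of connected components: 3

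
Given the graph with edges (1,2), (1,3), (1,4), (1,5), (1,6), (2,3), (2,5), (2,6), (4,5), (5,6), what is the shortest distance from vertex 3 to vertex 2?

Step 1: Build adjacency list:
  1: 2, 3, 4, 5, 6
  2: 1, 3, 5, 6
  3: 1, 2
  4: 1, 5
  5: 1, 2, 4, 6
  6: 1, 2, 5

Step 2: BFS from vertex 3 to find shortest path to 2:
  vertex 1 reached at distance 1
  vertex 2 reached at distance 1

Step 3: Shortest path: 3 -> 2
Path length: 1 edge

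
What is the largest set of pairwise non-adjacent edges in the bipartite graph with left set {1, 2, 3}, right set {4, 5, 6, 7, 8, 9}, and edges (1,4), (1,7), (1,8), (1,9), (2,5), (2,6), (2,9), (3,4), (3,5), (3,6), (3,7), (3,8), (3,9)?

Step 1: List the neighbors of each left vertex:
  1: 4, 7, 8, 9
  2: 5, 6, 9
  3: 4, 5, 6, 7, 8, 9

Step 2: Greedily match left vertices, then look for augmenting paths:
  Match 1 -- 4
  Match 2 -- 5
  Match 3 -- 6
  No augmenting path remains.

Step 3: Verify this is maximum:
  Matching size 3 = min(|L|, |R|) = min(3, 6), which is an upper bound, so this matching is maximum.

Maximum matching: {(1,4), (2,5), (3,6)}
Size: 3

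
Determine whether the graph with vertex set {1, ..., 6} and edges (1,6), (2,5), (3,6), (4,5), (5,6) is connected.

Step 1: Build adjacency list from edges:
  1: 6
  2: 5
  3: 6
  4: 5
  5: 2, 4, 6
  6: 1, 3, 5

Step 2: Run BFS/DFS from vertex 1:
  Visited: {1, 6, 3, 5, 2, 4}
  Reached 6 of 6 vertices

Step 3: All 6 vertices reached from vertex 1, so the graph is connected.
Answer: Yes, the graph is connected.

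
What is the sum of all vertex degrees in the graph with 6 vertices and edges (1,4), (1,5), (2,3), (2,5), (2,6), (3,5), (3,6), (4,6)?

Step 1: Count edges incident to each vertex:
  deg(1) = 2 (neighbors: 4, 5)
  deg(2) = 3 (neighbors: 3, 5, 6)
  deg(3) = 3 (neighbors: 2, 5, 6)
  deg(4) = 2 (neighbors: 1, 6)
  deg(5) = 3 (neighbors: 1, 2, 3)
  deg(6) = 3 (neighbors: 2, 3, 4)

Step 2: Sum all degrees:
  2 + 3 + 3 + 2 + 3 + 3 = 16

Verification: sum of degrees = 2 * |E| = 2 * 8 = 16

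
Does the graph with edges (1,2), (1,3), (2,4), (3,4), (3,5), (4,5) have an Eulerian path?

Step 1: Find the degree of each vertex:
  deg(1) = 2
  deg(2) = 2
  deg(3) = 3
  deg(4) = 3
  deg(5) = 2

Step 2: Count vertices with odd degree:
  Odd-degree vertices: 3, 4 (2 total)

Step 3: Apply Euler's theorem:
  - Eulerian circuit exists iff graph is connected and all vertices have even degree
  - Eulerian path exists iff graph is connected and has 0 or 2 odd-degree vertices

Graph is connected with exactly 2 odd-degree vertices (3, 4).
Eulerian path exists (starting and ending at the odd-degree vertices), but no Eulerian circuit.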